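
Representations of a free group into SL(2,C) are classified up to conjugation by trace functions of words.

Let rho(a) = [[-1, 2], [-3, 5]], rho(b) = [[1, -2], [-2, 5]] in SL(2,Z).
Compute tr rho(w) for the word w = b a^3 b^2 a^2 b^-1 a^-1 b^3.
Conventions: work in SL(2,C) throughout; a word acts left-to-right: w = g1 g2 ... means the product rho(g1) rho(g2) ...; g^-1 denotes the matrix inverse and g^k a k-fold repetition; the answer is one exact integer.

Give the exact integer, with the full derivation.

rho(b) = [[1, -2], [-2, 5]]
... * rho(a) = [[-1, 2], [-3, 5]]  ->  [[5, -8], [-13, 21]]
... * rho(a) = [[-1, 2], [-3, 5]]  ->  [[19, -30], [-50, 79]]
... * rho(a) = [[-1, 2], [-3, 5]]  ->  [[71, -112], [-187, 295]]
... * rho(b) = [[1, -2], [-2, 5]]  ->  [[295, -702], [-777, 1849]]
... * rho(b) = [[1, -2], [-2, 5]]  ->  [[1699, -4100], [-4475, 10799]]
... * rho(a) = [[-1, 2], [-3, 5]]  ->  [[10601, -17102], [-27922, 45045]]
... * rho(a) = [[-1, 2], [-3, 5]]  ->  [[40705, -64308], [-107213, 169381]]
... * rho(b^-1) = [[5, 2], [2, 1]]  ->  [[74909, 17102], [-197303, -45045]]
... * rho(a^-1) = [[5, -2], [3, -1]]  ->  [[425851, -166920], [-1121650, 439651]]
... * rho(b) = [[1, -2], [-2, 5]]  ->  [[759691, -1686302], [-2000952, 4441555]]
... * rho(b) = [[1, -2], [-2, 5]]  ->  [[4132295, -9950892], [-10884062, 26209679]]
... * rho(b) = [[1, -2], [-2, 5]]  ->  [[24034079, -58019050], [-63303420, 152816519]]
tr = 24034079 + 152816519 = 176850598

176850598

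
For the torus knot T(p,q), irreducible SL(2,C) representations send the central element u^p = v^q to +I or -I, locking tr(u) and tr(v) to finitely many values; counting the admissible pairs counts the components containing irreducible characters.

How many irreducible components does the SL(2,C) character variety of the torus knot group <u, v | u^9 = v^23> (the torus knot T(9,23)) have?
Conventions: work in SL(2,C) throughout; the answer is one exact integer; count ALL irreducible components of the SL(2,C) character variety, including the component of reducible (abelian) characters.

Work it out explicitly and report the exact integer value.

Gamma = < u, v | u^9 = v^23 > (torus knot T(9,23)); the central element u^9 = v^23 acts as +I or -I in any irreducible SL(2,C) representation.
This locks tr(u) to 2*cos(pi*alpha/9), alpha in 1..8, and tr(v) to 2*cos(pi*beta/23), beta in 1..22, on each component of irreducible characters.
Consistency of u^9 = (-1)^alpha I with v^23 = (-1)^beta I forces alpha = beta (mod 2).
Counting: 4 odd alphas x 11 odd betas + 4 even alphas x 11 even betas = 44 + 44 = 88.
That is 88 components of irreducible characters, and with the reducible (abelian) component the total is 89.

89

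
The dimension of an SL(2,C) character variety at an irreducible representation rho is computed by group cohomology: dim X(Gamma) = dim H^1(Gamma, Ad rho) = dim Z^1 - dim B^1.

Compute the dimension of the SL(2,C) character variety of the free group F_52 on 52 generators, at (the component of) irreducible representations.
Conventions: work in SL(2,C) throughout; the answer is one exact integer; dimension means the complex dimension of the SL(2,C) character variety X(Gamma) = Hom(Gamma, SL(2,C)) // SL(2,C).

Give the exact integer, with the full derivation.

Here Gamma is free of rank 52 — no relator constrains a cocycle.
Z^1(Gamma, Ad rho) = (sl_2)^52: a cocycle is a free choice of one sl_2 vector per generator, so dim Z^1 = 3*52 = 156.
dim B^1 = 3: the coboundary map is injective because an irreducible image has centralizer 0 in sl_2.
dim H^1 = 156 - 3 = 153, which is dim X.

153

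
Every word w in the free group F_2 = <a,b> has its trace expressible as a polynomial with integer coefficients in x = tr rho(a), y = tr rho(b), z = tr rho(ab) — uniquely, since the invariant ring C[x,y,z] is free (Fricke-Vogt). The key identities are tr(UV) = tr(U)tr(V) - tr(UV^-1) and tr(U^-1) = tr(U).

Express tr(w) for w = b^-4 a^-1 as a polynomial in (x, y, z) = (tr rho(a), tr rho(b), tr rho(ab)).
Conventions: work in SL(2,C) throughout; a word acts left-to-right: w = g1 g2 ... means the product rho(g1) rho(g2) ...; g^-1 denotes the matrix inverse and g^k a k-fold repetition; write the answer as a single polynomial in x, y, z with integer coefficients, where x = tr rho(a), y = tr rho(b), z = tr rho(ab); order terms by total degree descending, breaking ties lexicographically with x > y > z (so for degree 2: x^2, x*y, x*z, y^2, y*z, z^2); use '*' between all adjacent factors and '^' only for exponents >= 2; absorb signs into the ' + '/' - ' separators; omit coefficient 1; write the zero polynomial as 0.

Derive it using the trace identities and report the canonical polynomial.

y^3*z - x*y^2 - 2*y*z + x

tr(b^-1) = tr(b) = y
tr(b^-2) = tr(b^-1) tr(b) - tr(1)  (eliminate b^-1) = y^2 - 2
reduce: tr(b^-3) = tr(b^-2) tr(b) - tr(b^-1)  (eliminate b^-1) = y^3 - 3*y
tr(b^-4) = tr(b^-3) tr(b) - tr(b^-2)  (eliminate b^-1) = y^4 - 4*y^2 + 2
tr(b^-1 a) = tr(a) tr(b) - tr(a b)  (eliminate b^-1) = x*y - z
so tr(b^-1 a b^-1) = tr(b^-1 a) tr(b) - tr(b^-1 a b)  (eliminate b^-1) = x*y^2 - y*z - x
so tr(b^-3 a) = tr(b^-1 a b^-1) tr(b) - tr(b^-1 a)  (eliminate b^-1) = x*y^3 - y^2*z - 2*x*y + z
so tr(b^-4 a) = tr(b^-3 a) tr(b) - tr(b^-3 a b)  (eliminate b^-1) = x*y^4 - y^3*z - 3*x*y^2 + 2*y*z + x
tr(b^-4 a^-1) = tr(b^-4) tr(a) - tr(b^-4 a)  (eliminate a^-1) = y^3*z - x*y^2 - 2*y*z + x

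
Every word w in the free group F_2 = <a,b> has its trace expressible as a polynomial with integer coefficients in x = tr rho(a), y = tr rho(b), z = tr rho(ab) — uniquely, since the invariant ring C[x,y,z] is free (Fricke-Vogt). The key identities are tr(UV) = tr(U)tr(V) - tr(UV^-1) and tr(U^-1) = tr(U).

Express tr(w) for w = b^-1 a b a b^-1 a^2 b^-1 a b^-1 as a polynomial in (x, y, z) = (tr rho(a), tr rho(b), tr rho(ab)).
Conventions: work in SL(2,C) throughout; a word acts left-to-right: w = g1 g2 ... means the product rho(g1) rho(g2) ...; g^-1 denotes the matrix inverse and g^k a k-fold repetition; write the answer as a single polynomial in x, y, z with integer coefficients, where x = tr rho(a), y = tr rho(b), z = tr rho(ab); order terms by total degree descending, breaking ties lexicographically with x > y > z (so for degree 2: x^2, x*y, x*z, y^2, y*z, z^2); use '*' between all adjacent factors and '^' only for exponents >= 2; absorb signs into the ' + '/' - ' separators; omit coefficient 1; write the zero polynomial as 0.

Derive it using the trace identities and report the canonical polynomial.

trace(a b a) = trace(a) * trace(b a) - trace(b)   [square of a] = x*z - y
trace(b a^3) = trace(a) * trace(a b a) - trace(a b)   [square of a] = x^2*z - x*y - z
trace(b a^4) = trace(a) * trace(b a^3) - trace(b a^2)   [square of a] = x^3*z - x^2*y - 2*x*z + y
trace(a b a^4) = trace(a) * trace(b a^4) - trace(b a^3)   [square of a] = x^4*z - x^3*y - 3*x^2*z + 2*x*y + z
trace(b a b a) = trace(b a) * trace(b a) - trace(1)   [split at a repeated b] = z^2 - 2
trace(b a b) = trace(b) * trace(a b) - trace(a)   [square of b] = y*z - x
trace(b a b a^2) = trace(a) * trace(b a b a) - trace(b a b)   [square of a] = x*z^2 - y*z - x
trace(a b a b a^2) = trace(a) * trace(b a b a^2) - trace(b a b a)   [square of a] = x^2*z^2 - x*y*z - x^2 - z^2 + 2
trace(a b a^4 b) = trace(a) * trace(a b a b a^2) - trace(a b a b a)   [square of a] = x^3*z^2 - x^2*y*z - x^3 - 2*x*z^2 + y*z + 3*x
trace(a^3 b^-1 a b a) = trace(a b a^4) * trace(b) - trace(a b a^4 b)   [inverse elimination on b] = x^4*y*z - x^3*y^2 - x^3*z^2 - 2*x^2*y*z + x^3 + 2*x*y^2 + 2*x*z^2 - 3*x
trace(b a b a b a) = trace(a b) * trace(a b a b) - trace(a^-1 b^-1)   [split at a repeated a] = z^3 - 3*z
trace(b a b a b) = trace(b) * trace(a b a b) - trace(a b a)   [square of b] = y*z^2 - x*z - y
trace(a b a b a b a) = trace(a) * trace(b a b a b a) - trace(b a b a b)   [square of a] = x*z^3 - y*z^2 - 2*x*z + y
trace(a b a b a^3 b) = trace(a) * trace(a b a b a b a) - trace(a b a b a b)   [square of a] = x^2*z^3 - x*y*z^2 - 2*x^2*z - z^3 + x*y + 3*z
trace(a^3 b^-1 a b a b) = trace(a b a b a^3) * trace(b) - trace(a b a b a^3 b)   [inverse elimination on b] = x^3*y*z^2 - x^2*y^2*z - x^2*z^3 - x^3*y - x*y*z^2 + 2*x^2*z + y^2*z + z^3 + 2*x*y - 3*z
trace(a b^-1 a b a b^-1 a^2) = trace(a^3 b^-1 a b a) * trace(b) - trace(a^3 b^-1 a b a b)   [inverse elimination on b] = x^4*y^2*z - x^3*y^3 - 2*x^3*y*z^2 - x^2*y^2*z + x^2*z^3 + 2*x^3*y + 2*x*y^3 + 3*x*y*z^2 - 2*x^2*z - y^2*z - z^3 - 5*x*y + 3*z
trace(b^2) = trace(b) * trace(b) - trace(1)   [square of b] = y^2 - 2
trace(b a^2 b) = trace(a) * trace(b^2 a) - trace(b^2)   [square of a] = x*y*z - x^2 - y^2 + 2
trace(b a^2 b a^2) = trace(a) * trace(b a^2 b a) - trace(b a^2 b)   [square of a] = x^2*z^2 - 2*x*y*z + y^2 - 2
trace(a b a^3 b a) = trace(a) * trace(b a^2 b a^2) - trace(b a^2 b a)   [square of a] = x^3*z^2 - 2*x^2*y*z + x*y^2 - x*z^2 + y*z - x
trace(a^2 b a b^-1 a b a) = trace(a b a^3 b a) * trace(b) - trace(a b a^3 b a b)   [inverse elimination on b] = x^3*y*z^2 - 2*x^2*y^2*z - x^2*z^3 + x*y^3 + 2*x^2*z + y^2*z + z^3 - 2*x*y - 3*z
trace(b a^2 b a b) = trace(b) * trace(a^2 b a b) - trace(a^2 b a)   [square of b] = x*y*z^2 - x^2*z - y^2*z + z
trace(a b a b a^2 b a) = trace(a) * trace(b a^2 b a b a) - trace(b a^2 b a b)   [square of a] = x^2*z^3 - 2*x*y*z^2 - x^2*z + y^2*z + x*y - z
trace(b a b a b a b a) = trace(b a) * trace(b a b a b a) - trace(b^-1 a^-1 b^-1 a^-1)   [split at a repeated b] = z^4 - 4*z^2 + 2
trace(b a b a b a b) = trace(b) * trace(a b a b a b) - trace(a b a b a)   [square of b] = y*z^3 - x*z^2 - 2*y*z + x
trace(a b a b a^2 b a b) = trace(a) * trace(b a b a b a b a) - trace(b a b a b a b)   [square of a] = x*z^4 - y*z^3 - 3*x*z^2 + 2*y*z + x
trace(a^2 b a b^-1 a b a b) = trace(a b a b a^2 b a) * trace(b) - trace(a b a b a^2 b a b)   [inverse elimination on b] = x^2*y*z^3 - 2*x*y^2*z^2 - x*z^4 - x^2*y*z + y^3*z + y*z^3 + x*y^2 + 3*x*z^2 - 3*y*z - x
trace(a b^-1 a b a b^-1 a^2 b) = trace(a^2 b a b^-1 a b a) * trace(b) - trace(a^2 b a b^-1 a b a b)   [inverse elimination on b] = x^3*y^2*z^2 - 2*x^2*y^3*z - 2*x^2*y*z^3 + x*y^4 + 2*x*y^2*z^2 + x*z^4 + 3*x^2*y*z - 3*x*y^2 - 3*x*z^2 + x
trace(a b a b^-1 a^2 b^-1 a b^-1) = trace(a b^-1 a b a b^-1 a^2) * trace(b) - trace(a b^-1 a b a b^-1 a^2 b)   [inverse elimination on b] = x^4*y^3*z - x^3*y^4 - 3*x^3*y^2*z^2 + x^2*y^3*z + 3*x^2*y*z^3 + 2*x^3*y^2 + x*y^4 + x*y^2*z^2 - x*z^4 - 5*x^2*y*z - y^3*z - y*z^3 - 2*x*y^2 + 3*x*z^2 + 3*y*z - x
trace(a^2 b a b^-1 a^2) = trace(a^4 b a) * trace(b) - trace(a^4 b a b)   [inverse elimination on b] = x^4*y*z - x^3*y^2 - x^3*z^2 - 2*x^2*y*z + x^3 + 2*x*y^2 + 2*x*z^2 - 3*x
trace(a^2 b a b^-1 a^2 b) = trace(a^2 b a^2 b a) * trace(b) - trace(a^2 b a^2 b a b)   [inverse elimination on b] = x^3*y*z^2 - 2*x^2*y^2*z - x^2*z^3 + x*y^3 + x*y*z^2 + x^2*z - 2*x*y + z
trace(a b a b^-1 a^2 b^-1 a) = trace(a^2 b a b^-1 a^2) * trace(b) - trace(a^2 b a b^-1 a^2 b)   [inverse elimination on b] = x^4*y^2*z - x^3*y^3 - 2*x^3*y*z^2 + x^2*z^3 + x^3*y + x*y^3 + x*y*z^2 - x^2*z - x*y - z
trace(b^-1 a b a b^-1 a^2 b^-1 a b^-1) = trace(a b a b^-1 a^2 b^-1 a b^-1) * trace(b) - trace(a b a b^-1 a^2 b^-1 a)   [inverse elimination on b] = x^4*y^4*z - x^3*y^5 - 3*x^3*y^3*z^2 - x^4*y^2*z + x^2*y^4*z + 3*x^2*y^2*z^3 + 3*x^3*y^3 + 2*x^3*y*z^2 + x*y^5 + x*y^3*z^2 - x*y*z^4 - 5*x^2*y^2*z - x^2*z^3 - y^4*z - y^2*z^3 - x^3*y - 3*x*y^3 + 2*x*y*z^2 + x^2*z + 3*y^2*z + z

x^4*y^4*z - x^3*y^5 - 3*x^3*y^3*z^2 - x^4*y^2*z + x^2*y^4*z + 3*x^2*y^2*z^3 + 3*x^3*y^3 + 2*x^3*y*z^2 + x*y^5 + x*y^3*z^2 - x*y*z^4 - 5*x^2*y^2*z - x^2*z^3 - y^4*z - y^2*z^3 - x^3*y - 3*x*y^3 + 2*x*y*z^2 + x^2*z + 3*y^2*z + z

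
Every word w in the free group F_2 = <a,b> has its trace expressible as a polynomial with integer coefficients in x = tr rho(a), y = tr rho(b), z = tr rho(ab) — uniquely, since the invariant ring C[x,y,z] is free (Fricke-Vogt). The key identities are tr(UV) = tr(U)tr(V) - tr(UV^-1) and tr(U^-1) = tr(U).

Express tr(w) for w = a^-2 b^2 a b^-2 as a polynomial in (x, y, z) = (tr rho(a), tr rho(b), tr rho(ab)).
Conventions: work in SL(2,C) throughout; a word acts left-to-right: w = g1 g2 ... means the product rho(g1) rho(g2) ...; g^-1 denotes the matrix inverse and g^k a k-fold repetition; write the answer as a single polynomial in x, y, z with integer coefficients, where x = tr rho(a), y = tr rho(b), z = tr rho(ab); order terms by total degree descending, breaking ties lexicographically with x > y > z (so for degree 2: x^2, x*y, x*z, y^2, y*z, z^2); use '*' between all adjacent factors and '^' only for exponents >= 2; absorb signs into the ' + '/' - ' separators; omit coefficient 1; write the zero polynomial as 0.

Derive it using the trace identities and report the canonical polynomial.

reduce: trace(b^2) = trace(b)*trace(b) - trace(1) = y^2 - 2
so trace(b^2 a) = trace(b)*trace(a b) - trace(a) = y*z - x
reduce: trace(a^-1 b^2) = trace(b^2)*trace(a) - trace(b^2 a) = x*y^2 - y*z - x
so trace(b^2 a b) = trace(b)*trace(b a b) - trace(b a) = y^2*z - x*y - z
reduce: trace(a b a b) = trace(a b)*trace(a b) - trace(1) = z^2 - 2
so trace(a b a) = trace(a)*trace(b a) - trace(b) = x*z - y
trace(b^2 a b a) = trace(b)*trace(a b a b) - trace(a b a) = y*z^2 - x*z - y
trace(a^-1 b^2 a b) = trace(b^2 a b)*trace(a) - trace(b^2 a b a) = x*y^2*z - x^2*y - y*z^2 + y
trace(a^-2 b^2 a b) = trace(a^-1 b^2 a b)*trace(a) - trace(a^-1 b^2 a b a) = x^2*y^2*z - x^3*y - x*y*z^2 - y^2*z + 2*x*y + z
trace(a^-2 b^2 a b^-1) = trace(a^-2 b^2 a)*trace(b) - trace(a^-2 b^2 a b) = -x^2*y^2*z + x^3*y + x*y^3 + x*y*z^2 - 3*x*y - z
trace(a^-2 b^2 a b^-2) = trace(a^-2 b^2 a b^-1)*trace(b) - trace(a^-2 b^2 a) = -x^2*y^3*z + x^3*y^2 + x*y^4 + x*y^2*z^2 - 4*x*y^2 + x

-x^2*y^3*z + x^3*y^2 + x*y^4 + x*y^2*z^2 - 4*x*y^2 + x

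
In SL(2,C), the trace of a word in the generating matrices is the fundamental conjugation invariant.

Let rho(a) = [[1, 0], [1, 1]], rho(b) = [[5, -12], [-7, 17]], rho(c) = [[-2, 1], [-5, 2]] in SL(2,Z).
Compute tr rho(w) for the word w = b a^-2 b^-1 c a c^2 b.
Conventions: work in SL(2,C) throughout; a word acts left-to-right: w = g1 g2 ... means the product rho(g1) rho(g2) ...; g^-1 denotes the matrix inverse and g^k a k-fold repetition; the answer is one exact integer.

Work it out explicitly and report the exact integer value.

rho(b) = [[5, -12], [-7, 17]]
... * rho(a^-1) = [[1, 0], [-1, 1]]  ->  [[17, -12], [-24, 17]]
... * rho(a^-1) = [[1, 0], [-1, 1]]  ->  [[29, -12], [-41, 17]]
... * rho(b^-1) = [[17, 12], [7, 5]]  ->  [[409, 288], [-578, -407]]
... * rho(c) = [[-2, 1], [-5, 2]]  ->  [[-2258, 985], [3191, -1392]]
... * rho(a) = [[1, 0], [1, 1]]  ->  [[-1273, 985], [1799, -1392]]
... * rho(c) = [[-2, 1], [-5, 2]]  ->  [[-2379, 697], [3362, -985]]
... * rho(c) = [[-2, 1], [-5, 2]]  ->  [[1273, -985], [-1799, 1392]]
... * rho(b) = [[5, -12], [-7, 17]]  ->  [[13260, -32021], [-18739, 45252]]
tr = 13260 + 45252 = 58512

58512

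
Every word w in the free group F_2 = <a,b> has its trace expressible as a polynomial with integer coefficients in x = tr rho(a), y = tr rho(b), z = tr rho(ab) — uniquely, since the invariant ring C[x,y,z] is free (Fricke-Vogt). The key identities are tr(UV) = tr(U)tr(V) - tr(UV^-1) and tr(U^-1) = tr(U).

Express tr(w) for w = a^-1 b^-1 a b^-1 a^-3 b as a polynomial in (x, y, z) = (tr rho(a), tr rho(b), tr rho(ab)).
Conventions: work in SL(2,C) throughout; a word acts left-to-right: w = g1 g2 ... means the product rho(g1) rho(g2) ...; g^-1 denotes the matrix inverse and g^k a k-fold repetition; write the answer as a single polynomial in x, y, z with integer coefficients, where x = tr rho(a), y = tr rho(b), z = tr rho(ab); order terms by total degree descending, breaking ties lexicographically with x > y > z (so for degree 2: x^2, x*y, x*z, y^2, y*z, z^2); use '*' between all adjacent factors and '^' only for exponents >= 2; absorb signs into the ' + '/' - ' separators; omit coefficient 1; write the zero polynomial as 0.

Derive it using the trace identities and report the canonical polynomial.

x^4*y^2*z - x^5*y - x^3*y^3 - 2*x^3*y*z^2 + x^4*z + x^2*z^3 + 5*x^3*y + x*y^3 + 2*x*y*z^2 - 4*x^2*z - y^2*z - z^3 - 5*x*y + 3*z

apply: trace(a^-1) = trace(a) = x
apply: trace(a^-1 b) = trace(b) trace(a) - trace(b a)  (eliminate a^-1) = x*y - z
apply: trace(b^-1 a^-1) = trace(a^-1) trace(b) - trace(a^-1 b)  (eliminate b^-1) = z
use: trace(b^-1 a^-2) = trace(b^-1 a^-1) trace(a) - trace(b^-1)  (eliminate a^-1) = x*z - y
trace(a^2) = trace(a) trace(a) - trace(1)  (reduce the a square) = x^2 - 2
use: trace(a b^-1 a) = trace(a^2) trace(b) - trace(a^2 b)  (eliminate b^-1) = x^2*y - x*z - y
use: trace(a^2 b a) = trace(a) trace(b a^2) - trace(b a)  (reduce the a square) = x^2*z - x*y - z
trace(b a b a) = trace(a b) trace(a b) - trace(1)  (split on a) = z^2 - 2
trace(b a b) = trace(b) trace(a b) - trace(a)  (reduce the b square) = y*z - x
use: trace(a^2 b a b) = trace(a) trace(b a b a) - trace(b a b)  (reduce the a square) = x*z^2 - y*z - x
use: trace(a b a b^-1 a) = trace(a^2 b a) trace(b) - trace(a^2 b a b)  (eliminate b^-1) = x^2*y*z - x*y^2 - x*z^2 + x
trace(a b a b a b) = trace(b a b a) trace(b a) - trace(a b)  (split on b) = z^3 - 3*z
trace(a b a b^-1 a b) = trace(a b a b a) trace(b) - trace(a b a b a b)  (eliminate b^-1) = x*y*z^2 - y^2*z - z^3 - x*y + 3*z
apply: trace(b a b^-1 a b^-1 a) = trace(a b a b^-1 a) trace(b) - trace(a b a b^-1 a b)  (eliminate b^-1) = x^2*y^2*z - x*y^3 - 2*x*y*z^2 + y^2*z + z^3 + 2*x*y - 3*z
apply: trace(a^-1 b a b^-1 a b^-1) = trace(b a b^-1 a b^-1) trace(a) - trace(b a b^-1 a b^-1 a)  (eliminate a^-1) = -x^2*y^2*z + x^3*y + x*y^3 + 2*x*y*z^2 - x^2*z - y^2*z - z^3 - 3*x*y + 3*z
apply: trace(a^-2 b a b^-1 a b^-1) = trace(a^-1 b a b^-1 a b^-1) trace(a) - trace(a^-1 b a b^-1 a b^-1 a)  (eliminate a^-1) = -x^3*y^2*z + x^4*y + x^2*y^3 + 2*x^2*y*z^2 - x^3*z - x*y^2*z - x*z^3 - 4*x^2*y + 4*x*z + y
trace(b^-1 a b^-1 a^-3 b a) = trace(a^-2 b a b^-1 a b^-1) trace(a) - trace(a^-2 b a b^-1 a b^-1 a)  (eliminate a^-1) = -x^4*y^2*z + x^5*y + x^3*y^3 + 2*x^3*y*z^2 - x^4*z - x^2*z^3 - 5*x^3*y - x*y^3 - 2*x*y*z^2 + 5*x^2*z + y^2*z + z^3 + 4*x*y - 3*z
trace(a^-1 b^-1 a b^-1 a^-3 b) = trace(b^-1 a b^-1 a^-3 b) trace(a) - trace(b^-1 a b^-1 a^-3 b a)  (eliminate a^-1) = x^4*y^2*z - x^5*y - x^3*y^3 - 2*x^3*y*z^2 + x^4*z + x^2*z^3 + 5*x^3*y + x*y^3 + 2*x*y*z^2 - 4*x^2*z - y^2*z - z^3 - 5*x*y + 3*z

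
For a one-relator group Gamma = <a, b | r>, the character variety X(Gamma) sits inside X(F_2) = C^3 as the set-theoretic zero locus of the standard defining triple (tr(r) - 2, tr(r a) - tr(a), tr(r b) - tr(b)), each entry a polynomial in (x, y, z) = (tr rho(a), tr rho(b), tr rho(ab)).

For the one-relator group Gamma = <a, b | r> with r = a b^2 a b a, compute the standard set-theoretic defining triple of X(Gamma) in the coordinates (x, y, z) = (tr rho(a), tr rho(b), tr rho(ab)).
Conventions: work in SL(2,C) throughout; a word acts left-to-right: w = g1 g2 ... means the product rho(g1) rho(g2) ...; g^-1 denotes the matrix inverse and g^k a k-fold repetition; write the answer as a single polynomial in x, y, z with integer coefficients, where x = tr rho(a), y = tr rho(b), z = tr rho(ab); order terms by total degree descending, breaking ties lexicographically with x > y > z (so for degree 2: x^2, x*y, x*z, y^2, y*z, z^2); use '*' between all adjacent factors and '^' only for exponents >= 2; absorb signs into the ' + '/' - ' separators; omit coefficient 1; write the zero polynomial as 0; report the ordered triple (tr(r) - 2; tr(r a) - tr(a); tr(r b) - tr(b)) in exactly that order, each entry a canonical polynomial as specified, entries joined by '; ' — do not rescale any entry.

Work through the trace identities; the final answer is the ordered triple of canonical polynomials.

x*y*z^2 - x^2*z - y^2*z + z - 2; x^2*y*z^2 - x^3*z - x*y^2*z - y*z^2 + 2*x*z - x + y; y*z^3 - x*z^2 - 2*y*z + x - y

and tr(a b a b) = tr(a b) * tr(a b) - tr(1)   [split at repeated a] = z^2 - 2
and tr(a b a) = tr(a) * tr(b a) - tr(b) = x*z - y
tr(b^2 a b a) = tr(b) * tr(a b a b) - tr(a b a) = y*z^2 - x*z - y
next, tr(a b^2) = tr(b) * tr(a b) - tr(a) = y*z - x
and tr(b^2 a b) = tr(b) * tr(a b^2) - tr(a b) = y^2*z - x*y - z
tr(a b^2 a b a) = tr(a) * tr(b^2 a b a) - tr(b^2 a b) = x*y*z^2 - x^2*z - y^2*z + z
next, tr(a b^2 a b a^2) = tr(a) * tr(a b^2 a b a) - tr(a b^2 a b)  (reduce the a square) = x^2*y*z^2 - x^3*z - x*y^2*z - y*z^2 + 2*x*z + y
tr(a b a b a b) = tr(a b a b) * tr(a b) - tr(b a)  (split on a) = z^3 - 3*z
tr(a b a b a) = tr(a) * tr(b a b a) - tr(b a b)  (reduce the a square) = x*z^2 - y*z - x
next, tr(a b^2 a b a b) = tr(b) * tr(a b a b a b) - tr(a b a b a)  (reduce the b square) = y*z^3 - x*z^2 - 2*y*z + x
assemble the triple (tr(r) - 2; tr(r a) - x; tr(r b) - y)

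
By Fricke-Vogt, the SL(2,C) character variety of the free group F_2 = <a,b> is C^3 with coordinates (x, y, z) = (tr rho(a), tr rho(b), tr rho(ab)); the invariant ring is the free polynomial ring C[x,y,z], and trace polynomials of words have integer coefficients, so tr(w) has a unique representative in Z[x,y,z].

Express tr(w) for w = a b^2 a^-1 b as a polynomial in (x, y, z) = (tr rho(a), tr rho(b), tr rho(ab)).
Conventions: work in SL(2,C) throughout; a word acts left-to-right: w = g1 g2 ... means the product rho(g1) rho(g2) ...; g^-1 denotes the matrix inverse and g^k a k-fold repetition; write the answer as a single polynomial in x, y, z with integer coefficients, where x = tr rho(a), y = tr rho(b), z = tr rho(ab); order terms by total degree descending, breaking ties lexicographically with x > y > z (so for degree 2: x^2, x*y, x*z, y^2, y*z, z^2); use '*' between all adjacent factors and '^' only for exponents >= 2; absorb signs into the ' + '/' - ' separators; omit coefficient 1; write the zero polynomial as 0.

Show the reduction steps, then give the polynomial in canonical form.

trace(b a b) = trace(b)*trace(a b) - trace(a)  (reduce the b square) = y*z - x
so trace(b a b^2) = trace(b)*trace(b a b) - trace(b a)  (reduce the b square) = y^2*z - x*y - z
so trace(a b a b) = trace(a b)*trace(a b) - trace(1)  (split on a) = z^2 - 2
reduce: trace(a b a) = trace(a)*trace(b a) - trace(b)  (reduce the a square) = x*z - y
reduce: trace(b a b^2 a) = trace(b)*trace(a b a b) - trace(a b a)  (reduce the b square) = y*z^2 - x*z - y
trace(a b^2 a^-1 b) = trace(b a b^2)*trace(a) - trace(b a b^2 a)  (eliminate a^-1) = x*y^2*z - x^2*y - y*z^2 + y

x*y^2*z - x^2*y - y*z^2 + y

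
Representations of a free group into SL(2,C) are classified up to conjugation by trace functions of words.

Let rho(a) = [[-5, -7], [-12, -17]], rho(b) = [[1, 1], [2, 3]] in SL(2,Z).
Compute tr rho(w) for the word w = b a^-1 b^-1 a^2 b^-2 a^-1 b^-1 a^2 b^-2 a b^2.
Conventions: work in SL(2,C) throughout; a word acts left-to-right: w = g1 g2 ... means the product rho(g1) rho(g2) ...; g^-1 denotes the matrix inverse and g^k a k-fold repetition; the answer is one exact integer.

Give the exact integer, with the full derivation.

778842

rho(b) = [[1, 1], [2, 3]]
... * rho(a^-1) = [[-17, 7], [12, -5]]  ->  [[-5, 2], [2, -1]]
... * rho(b^-1) = [[3, -1], [-2, 1]]  ->  [[-19, 7], [8, -3]]
... * rho(a) = [[-5, -7], [-12, -17]]  ->  [[11, 14], [-4, -5]]
... * rho(a) = [[-5, -7], [-12, -17]]  ->  [[-223, -315], [80, 113]]
... * rho(b^-1) = [[3, -1], [-2, 1]]  ->  [[-39, -92], [14, 33]]
... * rho(b^-1) = [[3, -1], [-2, 1]]  ->  [[67, -53], [-24, 19]]
... * rho(a^-1) = [[-17, 7], [12, -5]]  ->  [[-1775, 734], [636, -263]]
... * rho(b^-1) = [[3, -1], [-2, 1]]  ->  [[-6793, 2509], [2434, -899]]
... * rho(a) = [[-5, -7], [-12, -17]]  ->  [[3857, 4898], [-1382, -1755]]
... * rho(a) = [[-5, -7], [-12, -17]]  ->  [[-78061, -110265], [27970, 39509]]
... * rho(b^-1) = [[3, -1], [-2, 1]]  ->  [[-13653, -32204], [4892, 11539]]
... * rho(b^-1) = [[3, -1], [-2, 1]]  ->  [[23449, -18551], [-8402, 6647]]
... * rho(a) = [[-5, -7], [-12, -17]]  ->  [[105367, 151224], [-37754, -54185]]
... * rho(b) = [[1, 1], [2, 3]]  ->  [[407815, 559039], [-146124, -200309]]
... * rho(b) = [[1, 1], [2, 3]]  ->  [[1525893, 2084932], [-546742, -747051]]
tr = 1525893 + -747051 = 778842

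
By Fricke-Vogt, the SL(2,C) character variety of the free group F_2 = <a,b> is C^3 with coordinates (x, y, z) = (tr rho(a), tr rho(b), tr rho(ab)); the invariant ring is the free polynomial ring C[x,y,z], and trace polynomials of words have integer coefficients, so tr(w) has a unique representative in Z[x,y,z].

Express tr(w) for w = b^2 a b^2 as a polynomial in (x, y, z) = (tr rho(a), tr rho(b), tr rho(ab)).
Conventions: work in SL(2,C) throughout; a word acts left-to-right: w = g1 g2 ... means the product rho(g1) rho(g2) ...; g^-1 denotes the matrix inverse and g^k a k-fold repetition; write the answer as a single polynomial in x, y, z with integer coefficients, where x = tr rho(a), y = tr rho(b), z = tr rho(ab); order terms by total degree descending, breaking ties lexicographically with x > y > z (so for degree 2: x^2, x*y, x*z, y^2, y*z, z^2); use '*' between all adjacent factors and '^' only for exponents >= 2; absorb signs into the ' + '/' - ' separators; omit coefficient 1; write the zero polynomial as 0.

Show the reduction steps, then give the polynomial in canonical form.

y^3*z - x*y^2 - 2*y*z + x

apply: tr(a b^2) = tr(b) * tr(a b) - tr(a) = y*z - x
apply: tr(b a b^2) = tr(b) * tr(a b^2) - tr(a b) = y^2*z - x*y - z
tr(b^2 a b^2) = tr(b) * tr(b a b^2) - tr(b a b) = y^3*z - x*y^2 - 2*y*z + x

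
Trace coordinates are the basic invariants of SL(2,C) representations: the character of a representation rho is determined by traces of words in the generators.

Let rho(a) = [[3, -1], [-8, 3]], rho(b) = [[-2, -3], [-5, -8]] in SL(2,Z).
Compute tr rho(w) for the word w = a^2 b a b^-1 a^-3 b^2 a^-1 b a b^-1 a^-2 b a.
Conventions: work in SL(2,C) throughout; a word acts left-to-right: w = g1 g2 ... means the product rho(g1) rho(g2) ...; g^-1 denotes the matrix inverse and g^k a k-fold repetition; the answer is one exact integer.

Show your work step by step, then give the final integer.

16566858331

rho(a) = [[3, -1], [-8, 3]]
... * rho(a) = [[3, -1], [-8, 3]]  ->  [[17, -6], [-48, 17]]
... * rho(b) = [[-2, -3], [-5, -8]]  ->  [[-4, -3], [11, 8]]
... * rho(a) = [[3, -1], [-8, 3]]  ->  [[12, -5], [-31, 13]]
... * rho(b^-1) = [[-8, 3], [5, -2]]  ->  [[-121, 46], [313, -119]]
... * rho(a^-1) = [[3, 1], [8, 3]]  ->  [[5, 17], [-13, -44]]
... * rho(a^-1) = [[3, 1], [8, 3]]  ->  [[151, 56], [-391, -145]]
... * rho(a^-1) = [[3, 1], [8, 3]]  ->  [[901, 319], [-2333, -826]]
... * rho(b) = [[-2, -3], [-5, -8]]  ->  [[-3397, -5255], [8796, 13607]]
... * rho(b) = [[-2, -3], [-5, -8]]  ->  [[33069, 52231], [-85627, -135244]]
... * rho(a^-1) = [[3, 1], [8, 3]]  ->  [[517055, 189762], [-1338833, -491359]]
... * rho(b) = [[-2, -3], [-5, -8]]  ->  [[-1982920, -3069261], [5134461, 7947371]]
... * rho(a) = [[3, -1], [-8, 3]]  ->  [[18605328, -7224863], [-48175585, 18707652]]
... * rho(b^-1) = [[-8, 3], [5, -2]]  ->  [[-184966939, 70265710], [478942940, -181942059]]
... * rho(a^-1) = [[3, 1], [8, 3]]  ->  [[7224863, 25830191], [-18707652, -66883237]]
... * rho(a^-1) = [[3, 1], [8, 3]]  ->  [[228316117, 84715436], [-591188852, -219357363]]
... * rho(b) = [[-2, -3], [-5, -8]]  ->  [[-880209414, -1362671839], [2279164519, 3528425460]]
... * rho(a) = [[3, -1], [-8, 3]]  ->  [[8260746470, -3207806103], [-21389910123, 8306111861]]
tr = 8260746470 + 8306111861 = 16566858331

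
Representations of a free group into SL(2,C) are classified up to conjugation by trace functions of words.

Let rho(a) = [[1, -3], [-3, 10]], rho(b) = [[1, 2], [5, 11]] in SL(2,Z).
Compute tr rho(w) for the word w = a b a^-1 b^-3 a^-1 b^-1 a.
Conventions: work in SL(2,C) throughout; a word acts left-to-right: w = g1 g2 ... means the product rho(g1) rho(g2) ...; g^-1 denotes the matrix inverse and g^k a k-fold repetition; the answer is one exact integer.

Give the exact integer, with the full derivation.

-493073550

rho(a) = [[1, -3], [-3, 10]]
... * rho(b) = [[1, 2], [5, 11]]  ->  [[-14, -31], [47, 104]]
... * rho(a^-1) = [[10, 3], [3, 1]]  ->  [[-233, -73], [782, 245]]
... * rho(b^-1) = [[11, -2], [-5, 1]]  ->  [[-2198, 393], [7377, -1319]]
... * rho(b^-1) = [[11, -2], [-5, 1]]  ->  [[-26143, 4789], [87742, -16073]]
... * rho(b^-1) = [[11, -2], [-5, 1]]  ->  [[-311518, 57075], [1045527, -191557]]
... * rho(a^-1) = [[10, 3], [3, 1]]  ->  [[-2943955, -877479], [9880599, 2945024]]
... * rho(b^-1) = [[11, -2], [-5, 1]]  ->  [[-27996110, 5010431], [93961469, -16816174]]
... * rho(a) = [[1, -3], [-3, 10]]  ->  [[-43027403, 134092640], [144409991, -450046147]]
tr = -43027403 + -450046147 = -493073550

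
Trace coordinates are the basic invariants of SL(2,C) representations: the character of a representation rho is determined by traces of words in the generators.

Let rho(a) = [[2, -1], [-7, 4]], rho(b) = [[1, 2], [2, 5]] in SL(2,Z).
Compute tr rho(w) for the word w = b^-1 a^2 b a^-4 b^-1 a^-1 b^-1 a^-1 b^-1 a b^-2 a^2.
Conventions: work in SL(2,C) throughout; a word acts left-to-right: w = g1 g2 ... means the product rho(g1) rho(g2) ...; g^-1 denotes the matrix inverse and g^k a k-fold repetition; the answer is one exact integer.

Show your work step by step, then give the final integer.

rho(b^-1) = [[5, -2], [-2, 1]]
... * rho(a) = [[2, -1], [-7, 4]]  ->  [[24, -13], [-11, 6]]
... * rho(a) = [[2, -1], [-7, 4]]  ->  [[139, -76], [-64, 35]]
... * rho(b) = [[1, 2], [2, 5]]  ->  [[-13, -102], [6, 47]]
... * rho(a^-1) = [[4, 1], [7, 2]]  ->  [[-766, -217], [353, 100]]
... * rho(a^-1) = [[4, 1], [7, 2]]  ->  [[-4583, -1200], [2112, 553]]
... * rho(a^-1) = [[4, 1], [7, 2]]  ->  [[-26732, -6983], [12319, 3218]]
... * rho(a^-1) = [[4, 1], [7, 2]]  ->  [[-155809, -40698], [71802, 18755]]
... * rho(b^-1) = [[5, -2], [-2, 1]]  ->  [[-697649, 270920], [321500, -124849]]
... * rho(a^-1) = [[4, 1], [7, 2]]  ->  [[-894156, -155809], [412057, 71802]]
... * rho(b^-1) = [[5, -2], [-2, 1]]  ->  [[-4159162, 1632503], [1916681, -752312]]
... * rho(a^-1) = [[4, 1], [7, 2]]  ->  [[-5209127, -894156], [2400540, 412057]]
... * rho(b^-1) = [[5, -2], [-2, 1]]  ->  [[-24257323, 9524098], [11178586, -4389023]]
... * rho(a) = [[2, -1], [-7, 4]]  ->  [[-115183332, 62353715], [53080333, -28734678]]
... * rho(b^-1) = [[5, -2], [-2, 1]]  ->  [[-700624090, 292720379], [322871021, -134895344]]
... * rho(b^-1) = [[5, -2], [-2, 1]]  ->  [[-4088561208, 1693968559], [1884145793, -780637386]]
... * rho(a) = [[2, -1], [-7, 4]]  ->  [[-20034902329, 10864435444], [9232753288, -5006695337]]
... * rho(a) = [[2, -1], [-7, 4]]  ->  [[-116120852766, 63492644105], [53512373935, -29259534636]]
tr = -116120852766 + -29259534636 = -145380387402

-145380387402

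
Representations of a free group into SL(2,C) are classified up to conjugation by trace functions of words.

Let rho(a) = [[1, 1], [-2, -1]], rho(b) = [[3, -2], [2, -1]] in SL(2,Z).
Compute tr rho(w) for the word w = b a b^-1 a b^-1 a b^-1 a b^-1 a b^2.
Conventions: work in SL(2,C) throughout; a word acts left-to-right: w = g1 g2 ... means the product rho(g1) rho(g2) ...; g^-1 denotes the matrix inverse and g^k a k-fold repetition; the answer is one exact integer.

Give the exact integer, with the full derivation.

rho(b) = [[3, -2], [2, -1]]
... * rho(a) = [[1, 1], [-2, -1]]  ->  [[7, 5], [4, 3]]
... * rho(b^-1) = [[-1, 2], [-2, 3]]  ->  [[-17, 29], [-10, 17]]
... * rho(a) = [[1, 1], [-2, -1]]  ->  [[-75, -46], [-44, -27]]
... * rho(b^-1) = [[-1, 2], [-2, 3]]  ->  [[167, -288], [98, -169]]
... * rho(a) = [[1, 1], [-2, -1]]  ->  [[743, 455], [436, 267]]
... * rho(b^-1) = [[-1, 2], [-2, 3]]  ->  [[-1653, 2851], [-970, 1673]]
... * rho(a) = [[1, 1], [-2, -1]]  ->  [[-7355, -4504], [-4316, -2643]]
... * rho(b^-1) = [[-1, 2], [-2, 3]]  ->  [[16363, -28222], [9602, -16561]]
... * rho(a) = [[1, 1], [-2, -1]]  ->  [[72807, 44585], [42724, 26163]]
... * rho(b) = [[3, -2], [2, -1]]  ->  [[307591, -190199], [180498, -111611]]
... * rho(b) = [[3, -2], [2, -1]]  ->  [[542375, -424983], [318272, -249385]]
tr = 542375 + -249385 = 292990

292990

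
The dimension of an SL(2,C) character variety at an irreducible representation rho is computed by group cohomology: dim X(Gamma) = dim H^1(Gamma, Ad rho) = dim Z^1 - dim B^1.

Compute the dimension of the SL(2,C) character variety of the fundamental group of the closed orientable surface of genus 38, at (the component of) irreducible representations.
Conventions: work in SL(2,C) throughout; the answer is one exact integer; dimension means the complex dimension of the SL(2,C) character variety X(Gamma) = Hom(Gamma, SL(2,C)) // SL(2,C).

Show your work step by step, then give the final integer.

Gamma = pi_1(Sigma_38) = < a_1, b_1, ..., a_38, b_38 | prod [a_i, b_i] > has 2g = 76 generators and 1 relator.
Before the relator condition, cocycle space has dim 3*76 = 228.
At an irreducible rho, H^2 = coker(d_2) vanishes (Poincare duality: H^2 is dual to H^0 = invariants = 0), so d_2 is surjective onto sl_2 and dim Z^1 = 228 - 3 = 225.
dim B^1 = 3 (coboundaries, injective at irreducible rho).
dim X = dim H^1 = 225 - 3 = 222.

222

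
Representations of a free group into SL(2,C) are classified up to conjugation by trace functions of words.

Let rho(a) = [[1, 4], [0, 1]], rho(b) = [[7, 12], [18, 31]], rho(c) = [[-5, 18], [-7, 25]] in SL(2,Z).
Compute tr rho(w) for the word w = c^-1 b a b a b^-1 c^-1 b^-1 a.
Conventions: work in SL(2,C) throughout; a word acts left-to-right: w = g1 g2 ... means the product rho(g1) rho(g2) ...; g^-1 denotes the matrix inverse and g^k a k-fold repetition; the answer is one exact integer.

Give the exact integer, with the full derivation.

2307810862

rho(c^-1) = [[25, -18], [7, -5]]
... * rho(b) = [[7, 12], [18, 31]]  ->  [[-149, -258], [-41, -71]]
... * rho(a) = [[1, 4], [0, 1]]  ->  [[-149, -854], [-41, -235]]
... * rho(b) = [[7, 12], [18, 31]]  ->  [[-16415, -28262], [-4517, -7777]]
... * rho(a) = [[1, 4], [0, 1]]  ->  [[-16415, -93922], [-4517, -25845]]
... * rho(b^-1) = [[31, -12], [-18, 7]]  ->  [[1181731, -460474], [325183, -126711]]
... * rho(c^-1) = [[25, -18], [7, -5]]  ->  [[26319957, -18968788], [7242598, -5219739]]
... * rho(b^-1) = [[31, -12], [-18, 7]]  ->  [[1157356851, -448621000], [318475840, -123449349]]
... * rho(a) = [[1, 4], [0, 1]]  ->  [[1157356851, 4180806404], [318475840, 1150454011]]
tr = 1157356851 + 1150454011 = 2307810862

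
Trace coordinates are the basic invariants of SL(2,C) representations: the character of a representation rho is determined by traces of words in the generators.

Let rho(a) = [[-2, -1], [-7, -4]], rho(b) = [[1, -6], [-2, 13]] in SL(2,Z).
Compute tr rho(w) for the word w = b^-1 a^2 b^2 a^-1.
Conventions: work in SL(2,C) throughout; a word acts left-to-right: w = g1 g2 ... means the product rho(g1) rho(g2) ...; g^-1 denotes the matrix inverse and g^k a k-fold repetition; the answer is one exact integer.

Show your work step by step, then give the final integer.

42998

rho(b^-1) = [[13, 6], [2, 1]]
... * rho(a) = [[-2, -1], [-7, -4]]  ->  [[-68, -37], [-11, -6]]
... * rho(a) = [[-2, -1], [-7, -4]]  ->  [[395, 216], [64, 35]]
... * rho(b) = [[1, -6], [-2, 13]]  ->  [[-37, 438], [-6, 71]]
... * rho(b) = [[1, -6], [-2, 13]]  ->  [[-913, 5916], [-148, 959]]
... * rho(a^-1) = [[-4, 1], [7, -2]]  ->  [[45064, -12745], [7305, -2066]]
tr = 45064 + -2066 = 42998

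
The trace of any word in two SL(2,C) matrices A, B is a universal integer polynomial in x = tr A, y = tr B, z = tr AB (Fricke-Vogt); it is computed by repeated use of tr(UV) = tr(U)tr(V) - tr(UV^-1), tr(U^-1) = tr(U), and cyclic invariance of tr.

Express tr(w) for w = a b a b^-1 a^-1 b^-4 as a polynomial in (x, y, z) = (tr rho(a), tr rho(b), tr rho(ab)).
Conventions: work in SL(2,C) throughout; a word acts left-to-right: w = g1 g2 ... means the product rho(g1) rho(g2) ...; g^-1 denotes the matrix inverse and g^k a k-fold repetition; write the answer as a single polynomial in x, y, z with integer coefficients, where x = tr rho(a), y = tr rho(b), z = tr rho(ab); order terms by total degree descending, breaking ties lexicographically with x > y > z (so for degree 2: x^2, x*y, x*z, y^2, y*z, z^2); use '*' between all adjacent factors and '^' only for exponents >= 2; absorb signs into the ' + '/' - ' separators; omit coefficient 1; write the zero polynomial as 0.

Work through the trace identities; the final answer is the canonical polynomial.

trace(a b^-1) = trace(a)*trace(b) - trace(a b)   [inverse elimination on b] = x*y - z
so trace(b^-2 a) = trace(a b^-1)*trace(b) - trace(a)   [inverse elimination on b] = x*y^2 - y*z - x
trace(b^-3 a) = trace(b^-2 a)*trace(b) - trace(b^-2 a b)   [inverse elimination on b] = x*y^3 - y^2*z - 2*x*y + z
reduce: trace(b a b) = trace(b)*trace(a b) - trace(a)   [square of b] = y*z - x
trace(a b a b) = trace(b a)*trace(b a) - trace(1)   [split at a repeated b] = z^2 - 2
so trace(a b a) = trace(a)*trace(b a) - trace(b)   [square of a] = x*z - y
trace(b a b a b) = trace(b)*trace(a b a b) - trace(a b a)   [square of b] = y*z^2 - x*z - y
reduce: trace(b a b a b a) = trace(b a b a)*trace(b a) - trace(a b)   [split at a repeated b] = z^3 - 3*z
reduce: trace(a b a b a^-1 b) = trace(b a b a b)*trace(a) - trace(b a b a b a)   [inverse elimination on a] = x*y*z^2 - x^2*z - z^3 - x*y + 3*z
trace(a b a b a^-1 b^-1) = trace(a b a b a^-1)*trace(b) - trace(a b a b a^-1 b)   [inverse elimination on b] = -x*y*z^2 + x^2*z + y^2*z + z^3 - 3*z
trace(b^-2 a b a b a^-1) = trace(a b a b a^-1 b^-1)*trace(b) - trace(a b a b a^-1)   [inverse elimination on b] = -x*y^2*z^2 + x^2*y*z + y^3*z + y*z^3 - 4*y*z + x
trace(b^-1 a b a b a^-1 b^-2) = trace(b^-2 a b a b a^-1)*trace(b) - trace(b^-2 a b a b a^-1 b)   [inverse elimination on b] = -x*y^3*z^2 + x^2*y^2*z + y^4*z + y^2*z^3 + x*y*z^2 - x^2*z - 5*y^2*z - z^3 + x*y + 3*z
reduce: trace(a^-1 b^-4 a b a b) = trace(b^-1 a b a b a^-1 b^-2)*trace(b) - trace(b^-1 a b a b a^-1 b^-1)   [inverse elimination on b] = -x*y^4*z^2 + x^2*y^3*z + y^5*z + y^3*z^3 + 2*x*y^2*z^2 - 2*x^2*y*z - 6*y^3*z - 2*y*z^3 + x*y^2 + 7*y*z - x
trace(a b a b^-1 a^-1 b^-4) = trace(a^-1 b^-4 a b a)*trace(b) - trace(a^-1 b^-4 a b a b)   [inverse elimination on b] = x*y^4*z^2 - x^2*y^3*z - y^5*z - y^3*z^3 + x*y^4 - 2*x*y^2*z^2 + 2*x^2*y*z + 5*y^3*z + 2*y*z^3 - 3*x*y^2 - 6*y*z + x

x*y^4*z^2 - x^2*y^3*z - y^5*z - y^3*z^3 + x*y^4 - 2*x*y^2*z^2 + 2*x^2*y*z + 5*y^3*z + 2*y*z^3 - 3*x*y^2 - 6*y*z + x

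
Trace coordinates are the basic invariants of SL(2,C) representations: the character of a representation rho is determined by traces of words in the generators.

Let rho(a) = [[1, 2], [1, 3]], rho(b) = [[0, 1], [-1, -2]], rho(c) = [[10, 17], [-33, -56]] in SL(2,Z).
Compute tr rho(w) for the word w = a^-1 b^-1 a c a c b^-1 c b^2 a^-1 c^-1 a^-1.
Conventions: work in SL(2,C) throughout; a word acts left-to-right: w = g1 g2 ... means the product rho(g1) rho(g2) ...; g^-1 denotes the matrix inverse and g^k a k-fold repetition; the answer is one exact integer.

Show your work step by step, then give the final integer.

rho(a^-1) = [[3, -2], [-1, 1]]
... * rho(b^-1) = [[-2, -1], [1, 0]]  ->  [[-8, -3], [3, 1]]
... * rho(a) = [[1, 2], [1, 3]]  ->  [[-11, -25], [4, 9]]
... * rho(c) = [[10, 17], [-33, -56]]  ->  [[715, 1213], [-257, -436]]
... * rho(a) = [[1, 2], [1, 3]]  ->  [[1928, 5069], [-693, -1822]]
... * rho(c) = [[10, 17], [-33, -56]]  ->  [[-147997, -251088], [53196, 90251]]
... * rho(b^-1) = [[-2, -1], [1, 0]]  ->  [[44906, 147997], [-16141, -53196]]
... * rho(c) = [[10, 17], [-33, -56]]  ->  [[-4434841, -7524430], [1594058, 2704579]]
... * rho(b) = [[0, 1], [-1, -2]]  ->  [[7524430, 10614019], [-2704579, -3815100]]
... * rho(b) = [[0, 1], [-1, -2]]  ->  [[-10614019, -13703608], [3815100, 4925621]]
... * rho(a^-1) = [[3, -2], [-1, 1]]  ->  [[-18138449, 7524430], [6519679, -2704579]]
... * rho(c^-1) = [[-56, -17], [33, 10]]  ->  [[1264059334, 383597933], [-454353131, -137880333]]
... * rho(a^-1) = [[3, -2], [-1, 1]]  ->  [[3408580069, -2144520735], [-1225179060, 770825929]]
tr = 3408580069 + 770825929 = 4179405998

4179405998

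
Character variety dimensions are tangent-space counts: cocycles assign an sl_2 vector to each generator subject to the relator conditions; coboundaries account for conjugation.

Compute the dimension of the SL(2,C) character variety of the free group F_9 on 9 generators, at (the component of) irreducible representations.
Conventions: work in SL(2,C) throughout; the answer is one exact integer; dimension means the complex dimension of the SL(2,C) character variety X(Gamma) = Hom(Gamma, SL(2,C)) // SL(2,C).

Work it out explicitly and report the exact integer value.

Gamma = F_9 has 9 generators and no relators.
Z^1(Gamma, Ad rho) = (sl_2)^9: a cocycle is a free choice of one sl_2 vector per generator, so dim Z^1 = 3*9 = 27.
At an irreducible rho the centralizer of the image in sl_2 is 0, so the coboundary map sl_2 -> Z^1 is injective: dim B^1 = 3.
dim X = dim H^1 = dim Z^1 - dim B^1 = 27 - 3 = 24.

24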